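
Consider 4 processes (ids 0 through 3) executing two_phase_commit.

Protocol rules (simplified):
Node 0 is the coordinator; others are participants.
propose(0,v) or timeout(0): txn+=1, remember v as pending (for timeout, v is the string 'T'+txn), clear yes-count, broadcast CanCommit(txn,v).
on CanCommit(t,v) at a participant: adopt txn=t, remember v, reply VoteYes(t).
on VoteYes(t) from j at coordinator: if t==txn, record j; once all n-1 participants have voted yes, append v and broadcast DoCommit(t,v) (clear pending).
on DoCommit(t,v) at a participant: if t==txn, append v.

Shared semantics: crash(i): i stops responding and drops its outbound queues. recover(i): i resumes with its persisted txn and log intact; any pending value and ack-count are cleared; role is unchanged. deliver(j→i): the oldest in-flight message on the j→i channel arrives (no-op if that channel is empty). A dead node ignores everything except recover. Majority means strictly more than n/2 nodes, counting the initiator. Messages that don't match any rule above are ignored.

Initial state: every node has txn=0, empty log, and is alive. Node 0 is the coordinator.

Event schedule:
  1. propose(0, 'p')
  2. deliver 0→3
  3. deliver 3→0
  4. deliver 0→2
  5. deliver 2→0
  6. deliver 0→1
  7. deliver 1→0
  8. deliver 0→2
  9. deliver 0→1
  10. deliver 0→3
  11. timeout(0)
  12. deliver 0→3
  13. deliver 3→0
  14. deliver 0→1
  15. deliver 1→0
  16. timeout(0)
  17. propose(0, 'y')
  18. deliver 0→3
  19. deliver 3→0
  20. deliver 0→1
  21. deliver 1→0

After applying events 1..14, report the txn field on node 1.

e1 propose(0,'p'): 0[coor,t=1,-]
e2 deliver 0→3: 3[part,t=1,-]
e3 deliver 3→0: ·
e4 deliver 0→2: 2[part,t=1,-]
e5 deliver 2→0: ·
e6 deliver 0→1: 1[part,t=1,-]
e7 deliver 1→0: 0[coor,t=1,p]
e8 deliver 0→2: 2[part,t=1,p]
e9 deliver 0→1: 1[part,t=1,p]
e10 deliver 0→3: 3[part,t=1,p]
e11 timeout(0): 0[coor,t=2,p]
e12 deliver 0→3: 3[part,t=2,p]
e13 deliver 3→0: ·
e14 deliver 0→1: 1[part,t=2,p]

2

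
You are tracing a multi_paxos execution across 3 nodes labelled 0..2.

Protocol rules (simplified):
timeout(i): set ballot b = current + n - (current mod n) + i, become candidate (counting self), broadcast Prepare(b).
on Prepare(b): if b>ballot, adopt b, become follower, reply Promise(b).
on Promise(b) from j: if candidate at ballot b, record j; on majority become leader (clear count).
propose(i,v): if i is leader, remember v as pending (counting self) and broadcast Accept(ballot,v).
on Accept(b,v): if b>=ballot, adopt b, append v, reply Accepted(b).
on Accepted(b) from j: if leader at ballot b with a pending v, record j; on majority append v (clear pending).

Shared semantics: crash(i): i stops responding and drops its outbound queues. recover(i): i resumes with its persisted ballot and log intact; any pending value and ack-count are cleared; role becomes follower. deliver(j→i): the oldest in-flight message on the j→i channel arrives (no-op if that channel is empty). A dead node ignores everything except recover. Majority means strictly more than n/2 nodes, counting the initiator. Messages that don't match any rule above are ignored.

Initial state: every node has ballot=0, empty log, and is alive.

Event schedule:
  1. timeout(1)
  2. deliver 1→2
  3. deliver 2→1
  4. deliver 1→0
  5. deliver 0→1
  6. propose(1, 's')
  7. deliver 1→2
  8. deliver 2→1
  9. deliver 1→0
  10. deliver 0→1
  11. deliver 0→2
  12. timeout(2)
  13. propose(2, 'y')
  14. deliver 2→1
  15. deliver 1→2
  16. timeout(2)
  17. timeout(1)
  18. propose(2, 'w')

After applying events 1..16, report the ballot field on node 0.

1. timeout(1):  <1:cand b4 ->
2. deliver 1→2:  <2:foll b4 ->
3. deliver 2→1:  <1:lead b4 ->
4. deliver 1→0:  <0:foll b4 ->
5. deliver 0→1:  nop
6. propose(1,'s'):  nop
7. deliver 1→2:  <2:foll b4 s>
8. deliver 2→1:  <1:lead b4 s>
9. deliver 1→0:  <0:foll b4 s>
10. deliver 0→1:  nop
11. deliver 0→2:  nop
12. timeout(2):  <2:cand b8 s>
13. propose(2,'y'):  nop
14. deliver 2→1:  <1:foll b8 s>
15. deliver 1→2:  <2:lead b8 s>
16. timeout(2):  <2:cand b11 s>

4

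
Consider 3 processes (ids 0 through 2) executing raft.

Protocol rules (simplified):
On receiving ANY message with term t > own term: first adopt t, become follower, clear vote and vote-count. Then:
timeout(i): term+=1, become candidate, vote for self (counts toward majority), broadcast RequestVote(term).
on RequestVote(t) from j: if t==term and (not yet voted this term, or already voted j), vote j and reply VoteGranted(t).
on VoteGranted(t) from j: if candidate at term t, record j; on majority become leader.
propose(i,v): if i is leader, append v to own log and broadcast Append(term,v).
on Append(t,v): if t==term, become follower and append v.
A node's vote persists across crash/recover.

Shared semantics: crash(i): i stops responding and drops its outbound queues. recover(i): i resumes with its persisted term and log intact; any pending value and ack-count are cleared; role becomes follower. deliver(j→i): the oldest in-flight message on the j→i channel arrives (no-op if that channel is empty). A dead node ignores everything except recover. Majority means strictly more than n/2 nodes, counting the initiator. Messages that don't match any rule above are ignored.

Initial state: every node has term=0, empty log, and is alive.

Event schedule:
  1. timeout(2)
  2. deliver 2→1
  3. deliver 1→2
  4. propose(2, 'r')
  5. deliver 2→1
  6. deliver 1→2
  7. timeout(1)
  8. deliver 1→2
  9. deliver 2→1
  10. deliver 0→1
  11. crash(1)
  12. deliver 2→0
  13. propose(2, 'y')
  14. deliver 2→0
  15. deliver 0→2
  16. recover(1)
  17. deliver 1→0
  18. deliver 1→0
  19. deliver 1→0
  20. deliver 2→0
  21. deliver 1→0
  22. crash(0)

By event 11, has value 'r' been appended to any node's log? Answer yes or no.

[1] timeout(2) → N2(cand t1 [-])
[2] deliver 2→1 → N1(foll t1 [-])
[3] deliver 1→2 → N2(lead t1 [-])
[4] propose(2,'r') → N2(lead t1 [r])
[5] deliver 2→1 → N1(foll t1 [r])
[6] deliver 1→2 → ∅
[7] timeout(1) → N1(cand t2 [r])
[8] deliver 1→2 → N2(foll t2 [r])
[9] deliver 2→1 → N1(lead t2 [r])
[10] deliver 0→1 → ∅
[11] crash(1) → N1(✗lead t2 [r])

yes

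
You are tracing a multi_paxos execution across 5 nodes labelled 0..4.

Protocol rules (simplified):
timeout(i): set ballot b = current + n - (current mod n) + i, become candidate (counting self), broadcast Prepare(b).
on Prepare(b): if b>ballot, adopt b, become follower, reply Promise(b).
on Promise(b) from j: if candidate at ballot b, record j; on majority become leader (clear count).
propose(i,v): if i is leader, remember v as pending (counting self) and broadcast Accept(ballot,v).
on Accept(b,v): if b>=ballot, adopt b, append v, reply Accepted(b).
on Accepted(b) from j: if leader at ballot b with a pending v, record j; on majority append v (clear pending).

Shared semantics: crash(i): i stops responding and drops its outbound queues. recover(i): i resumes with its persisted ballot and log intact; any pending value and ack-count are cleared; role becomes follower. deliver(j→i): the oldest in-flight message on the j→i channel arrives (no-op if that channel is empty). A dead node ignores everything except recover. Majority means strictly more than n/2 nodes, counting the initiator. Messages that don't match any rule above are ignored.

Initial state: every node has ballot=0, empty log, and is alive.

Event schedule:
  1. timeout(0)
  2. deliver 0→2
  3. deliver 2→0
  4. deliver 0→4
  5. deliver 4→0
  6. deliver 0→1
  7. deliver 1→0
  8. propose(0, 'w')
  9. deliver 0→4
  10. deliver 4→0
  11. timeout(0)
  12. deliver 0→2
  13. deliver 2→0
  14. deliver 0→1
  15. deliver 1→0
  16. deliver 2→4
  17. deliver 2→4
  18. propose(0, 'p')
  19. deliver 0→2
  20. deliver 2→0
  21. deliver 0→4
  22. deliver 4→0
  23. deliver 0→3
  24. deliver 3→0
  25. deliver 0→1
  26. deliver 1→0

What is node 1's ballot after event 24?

step 1 timeout(0): 0={cand,b=5,log=-}
step 2 deliver 0→2: 2={foll,b=5,log=-}
step 3 deliver 2→0: —
step 4 deliver 0→4: 4={foll,b=5,log=-}
step 5 deliver 4→0: 0={lead,b=5,log=-}
step 6 deliver 0→1: 1={foll,b=5,log=-}
step 7 deliver 1→0: —
step 8 propose(0,'w'): —
step 9 deliver 0→4: 4={foll,b=5,log=w}
step 10 deliver 4→0: —
step 11 timeout(0): 0={cand,b=10,log=-}
step 12 deliver 0→2: 2={foll,b=5,log=w}
step 13 deliver 2→0: —
step 14 deliver 0→1: 1={foll,b=5,log=w}
step 15 deliver 1→0: —
step 16 deliver 2→4: —
step 17 deliver 2→4: —
step 18 propose(0,'p'): —
step 19 deliver 0→2: 2={foll,b=10,log=w}
step 20 deliver 2→0: —
step 21 deliver 0→4: 4={foll,b=10,log=w}
step 22 deliver 4→0: 0={lead,b=10,log=-}
step 23 deliver 0→3: 3={foll,b=5,log=-}
step 24 deliver 3→0: —

5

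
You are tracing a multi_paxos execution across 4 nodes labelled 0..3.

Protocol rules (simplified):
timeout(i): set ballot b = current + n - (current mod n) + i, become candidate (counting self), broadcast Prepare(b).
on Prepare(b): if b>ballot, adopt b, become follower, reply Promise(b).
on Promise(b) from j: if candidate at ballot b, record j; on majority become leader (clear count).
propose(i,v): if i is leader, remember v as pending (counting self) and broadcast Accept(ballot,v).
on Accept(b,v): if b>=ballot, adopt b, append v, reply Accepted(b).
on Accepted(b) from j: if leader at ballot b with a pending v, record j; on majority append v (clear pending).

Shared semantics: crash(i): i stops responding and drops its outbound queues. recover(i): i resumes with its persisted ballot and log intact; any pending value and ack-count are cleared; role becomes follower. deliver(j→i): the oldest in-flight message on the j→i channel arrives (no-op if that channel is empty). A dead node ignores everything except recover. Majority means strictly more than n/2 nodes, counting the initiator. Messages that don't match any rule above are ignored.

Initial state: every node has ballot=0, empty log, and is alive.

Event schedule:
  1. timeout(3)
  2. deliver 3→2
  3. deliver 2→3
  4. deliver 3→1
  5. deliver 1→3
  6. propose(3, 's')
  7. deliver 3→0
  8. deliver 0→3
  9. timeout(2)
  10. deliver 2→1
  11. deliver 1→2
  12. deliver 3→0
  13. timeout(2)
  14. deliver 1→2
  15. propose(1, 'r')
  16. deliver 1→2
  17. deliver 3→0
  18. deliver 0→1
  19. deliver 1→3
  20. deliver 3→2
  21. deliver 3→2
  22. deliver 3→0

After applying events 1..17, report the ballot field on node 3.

7

[1] timeout(3) → N3(cand b7 [-])
[2] deliver 3→2 → N2(foll b7 [-])
[3] deliver 2→3 → ∅
[4] deliver 3→1 → N1(foll b7 [-])
[5] deliver 1→3 → N3(lead b7 [-])
[6] propose(3,'s') → ∅
[7] deliver 3→0 → N0(foll b7 [-])
[8] deliver 0→3 → ∅
[9] timeout(2) → N2(cand b10 [-])
[10] deliver 2→1 → N1(foll b10 [-])
[11] deliver 1→2 → ∅
[12] deliver 3→0 → N0(foll b7 [s])
[13] timeout(2) → N2(cand b14 [-])
[14] deliver 1→2 → ∅
[15] propose(1,'r') → ∅
[16] deliver 1→2 → ∅
[17] deliver 3→0 → ∅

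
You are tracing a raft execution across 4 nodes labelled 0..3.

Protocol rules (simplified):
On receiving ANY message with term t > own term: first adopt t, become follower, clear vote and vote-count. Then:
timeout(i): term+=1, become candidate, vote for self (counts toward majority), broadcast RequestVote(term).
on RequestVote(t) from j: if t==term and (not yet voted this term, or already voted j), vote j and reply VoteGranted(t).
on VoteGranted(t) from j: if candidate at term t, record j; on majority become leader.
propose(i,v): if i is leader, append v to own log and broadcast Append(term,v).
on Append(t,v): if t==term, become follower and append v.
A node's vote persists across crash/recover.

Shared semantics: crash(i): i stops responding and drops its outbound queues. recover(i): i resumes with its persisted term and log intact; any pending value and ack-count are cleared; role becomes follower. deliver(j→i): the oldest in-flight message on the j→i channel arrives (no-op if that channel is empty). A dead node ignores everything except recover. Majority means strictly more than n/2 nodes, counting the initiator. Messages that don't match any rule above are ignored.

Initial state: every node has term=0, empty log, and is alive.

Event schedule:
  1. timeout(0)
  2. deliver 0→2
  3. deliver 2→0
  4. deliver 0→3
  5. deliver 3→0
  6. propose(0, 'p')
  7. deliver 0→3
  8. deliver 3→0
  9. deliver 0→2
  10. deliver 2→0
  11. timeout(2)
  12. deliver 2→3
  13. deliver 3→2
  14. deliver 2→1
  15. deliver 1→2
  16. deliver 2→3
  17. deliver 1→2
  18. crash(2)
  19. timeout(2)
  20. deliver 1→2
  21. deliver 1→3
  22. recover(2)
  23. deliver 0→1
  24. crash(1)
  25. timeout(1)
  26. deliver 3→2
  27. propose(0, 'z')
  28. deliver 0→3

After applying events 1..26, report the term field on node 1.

2

e1 timeout(0): 0[cand,t=1,-]
e2 deliver 0→2: 2[foll,t=1,-]
e3 deliver 2→0: ·
e4 deliver 0→3: 3[foll,t=1,-]
e5 deliver 3→0: 0[lead,t=1,-]
e6 propose(0,'p'): 0[lead,t=1,p]
e7 deliver 0→3: 3[foll,t=1,p]
e8 deliver 3→0: ·
e9 deliver 0→2: 2[foll,t=1,p]
e10 deliver 2→0: ·
e11 timeout(2): 2[cand,t=2,p]
e12 deliver 2→3: 3[foll,t=2,p]
e13 deliver 3→2: ·
e14 deliver 2→1: 1[foll,t=2,-]
e15 deliver 1→2: 2[lead,t=2,p]
e16 deliver 2→3: ·
e17 deliver 1→2: ·
e18 crash(2): 2[✗lead,t=2,p]
e19 timeout(2): ·
e20 deliver 1→2: ·
e21 deliver 1→3: ·
e22 recover(2): 2[foll,t=2,p]
e23 deliver 0→1: ·
e24 crash(1): 1[✗foll,t=2,-]
e25 timeout(1): ·
e26 deliver 3→2: ·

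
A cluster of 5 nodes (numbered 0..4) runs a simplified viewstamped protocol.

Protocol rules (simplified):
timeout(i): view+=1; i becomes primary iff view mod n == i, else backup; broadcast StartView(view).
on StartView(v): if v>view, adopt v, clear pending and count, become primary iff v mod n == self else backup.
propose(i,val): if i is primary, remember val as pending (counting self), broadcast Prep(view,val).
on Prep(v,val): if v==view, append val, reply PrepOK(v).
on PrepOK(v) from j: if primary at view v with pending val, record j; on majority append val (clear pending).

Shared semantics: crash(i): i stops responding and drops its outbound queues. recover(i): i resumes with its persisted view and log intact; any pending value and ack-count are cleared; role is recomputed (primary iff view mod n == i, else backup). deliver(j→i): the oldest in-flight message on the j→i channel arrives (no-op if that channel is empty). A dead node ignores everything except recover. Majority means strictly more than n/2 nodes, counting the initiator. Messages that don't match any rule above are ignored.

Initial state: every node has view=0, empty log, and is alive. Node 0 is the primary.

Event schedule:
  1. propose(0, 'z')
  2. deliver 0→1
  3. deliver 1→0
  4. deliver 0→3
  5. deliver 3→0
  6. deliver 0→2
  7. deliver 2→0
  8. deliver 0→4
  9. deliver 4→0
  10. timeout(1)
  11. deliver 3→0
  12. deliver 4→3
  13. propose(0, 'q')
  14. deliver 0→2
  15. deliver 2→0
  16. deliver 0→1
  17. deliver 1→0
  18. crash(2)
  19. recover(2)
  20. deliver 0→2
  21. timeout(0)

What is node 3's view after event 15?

step 1 propose(0,'z'): —
step 2 deliver 0→1: 1={back,v=0,log=z}
step 3 deliver 1→0: —
step 4 deliver 0→3: 3={back,v=0,log=z}
step 5 deliver 3→0: 0={prim,v=0,log=z}
step 6 deliver 0→2: 2={back,v=0,log=z}
step 7 deliver 2→0: —
step 8 deliver 0→4: 4={back,v=0,log=z}
step 9 deliver 4→0: —
step 10 timeout(1): 1={prim,v=1,log=z}
step 11 deliver 3→0: —
step 12 deliver 4→3: —
step 13 propose(0,'q'): —
step 14 deliver 0→2: 2={back,v=0,log=z,q}
step 15 deliver 2→0: —

0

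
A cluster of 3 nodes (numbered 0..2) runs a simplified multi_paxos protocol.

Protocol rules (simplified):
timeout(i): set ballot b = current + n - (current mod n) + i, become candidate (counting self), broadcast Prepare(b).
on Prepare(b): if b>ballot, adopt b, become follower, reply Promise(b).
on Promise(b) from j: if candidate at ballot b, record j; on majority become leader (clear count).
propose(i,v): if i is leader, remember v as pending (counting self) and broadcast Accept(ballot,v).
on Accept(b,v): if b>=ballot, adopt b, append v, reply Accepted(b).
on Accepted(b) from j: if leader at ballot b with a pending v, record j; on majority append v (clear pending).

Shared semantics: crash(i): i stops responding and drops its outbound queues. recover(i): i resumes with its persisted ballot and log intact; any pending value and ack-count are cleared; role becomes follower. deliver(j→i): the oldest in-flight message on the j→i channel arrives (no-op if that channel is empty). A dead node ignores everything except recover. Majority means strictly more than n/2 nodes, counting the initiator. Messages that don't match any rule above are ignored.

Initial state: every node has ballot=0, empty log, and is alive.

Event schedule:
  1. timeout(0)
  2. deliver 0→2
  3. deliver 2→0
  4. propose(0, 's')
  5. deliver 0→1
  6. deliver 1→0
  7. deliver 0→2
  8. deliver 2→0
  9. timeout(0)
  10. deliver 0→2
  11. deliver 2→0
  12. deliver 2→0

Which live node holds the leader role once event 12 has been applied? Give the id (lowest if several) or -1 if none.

0

e1 timeout(0): 0[cand,b=3,-]
e2 deliver 0→2: 2[foll,b=3,-]
e3 deliver 2→0: 0[lead,b=3,-]
e4 propose(0,'s'): ·
e5 deliver 0→1: 1[foll,b=3,-]
e6 deliver 1→0: ·
e7 deliver 0→2: 2[foll,b=3,s]
e8 deliver 2→0: 0[lead,b=3,s]
e9 timeout(0): 0[cand,b=6,s]
e10 deliver 0→2: 2[foll,b=6,s]
e11 deliver 2→0: 0[lead,b=6,s]
e12 deliver 2→0: ·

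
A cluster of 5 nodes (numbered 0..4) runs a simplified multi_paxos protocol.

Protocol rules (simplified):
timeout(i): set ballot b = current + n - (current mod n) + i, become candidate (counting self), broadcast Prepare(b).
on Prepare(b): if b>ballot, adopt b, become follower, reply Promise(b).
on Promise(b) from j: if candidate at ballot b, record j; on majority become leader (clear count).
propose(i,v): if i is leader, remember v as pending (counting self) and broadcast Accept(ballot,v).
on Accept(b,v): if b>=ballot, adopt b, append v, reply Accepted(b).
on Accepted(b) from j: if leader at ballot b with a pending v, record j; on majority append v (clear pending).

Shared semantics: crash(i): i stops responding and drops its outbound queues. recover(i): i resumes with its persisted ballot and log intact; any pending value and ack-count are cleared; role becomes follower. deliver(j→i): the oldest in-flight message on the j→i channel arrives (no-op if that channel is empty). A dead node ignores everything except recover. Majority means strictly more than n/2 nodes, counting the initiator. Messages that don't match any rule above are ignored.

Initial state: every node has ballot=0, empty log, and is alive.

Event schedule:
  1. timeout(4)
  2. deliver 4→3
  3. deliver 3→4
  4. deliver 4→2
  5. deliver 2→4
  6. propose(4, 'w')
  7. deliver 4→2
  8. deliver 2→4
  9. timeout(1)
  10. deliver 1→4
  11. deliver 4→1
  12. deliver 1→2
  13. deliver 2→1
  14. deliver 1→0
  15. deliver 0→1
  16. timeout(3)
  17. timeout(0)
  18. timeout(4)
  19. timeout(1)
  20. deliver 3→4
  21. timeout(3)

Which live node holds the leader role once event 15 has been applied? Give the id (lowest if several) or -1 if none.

[1] timeout(4) → N4(cand b9 [-])
[2] deliver 4→3 → N3(foll b9 [-])
[3] deliver 3→4 → ∅
[4] deliver 4→2 → N2(foll b9 [-])
[5] deliver 2→4 → N4(lead b9 [-])
[6] propose(4,'w') → ∅
[7] deliver 4→2 → N2(foll b9 [w])
[8] deliver 2→4 → ∅
[9] timeout(1) → N1(cand b6 [-])
[10] deliver 1→4 → ∅
[11] deliver 4→1 → N1(foll b9 [-])
[12] deliver 1→2 → ∅
[13] deliver 2→1 → ∅
[14] deliver 1→0 → N0(foll b6 [-])
[15] deliver 0→1 → ∅

4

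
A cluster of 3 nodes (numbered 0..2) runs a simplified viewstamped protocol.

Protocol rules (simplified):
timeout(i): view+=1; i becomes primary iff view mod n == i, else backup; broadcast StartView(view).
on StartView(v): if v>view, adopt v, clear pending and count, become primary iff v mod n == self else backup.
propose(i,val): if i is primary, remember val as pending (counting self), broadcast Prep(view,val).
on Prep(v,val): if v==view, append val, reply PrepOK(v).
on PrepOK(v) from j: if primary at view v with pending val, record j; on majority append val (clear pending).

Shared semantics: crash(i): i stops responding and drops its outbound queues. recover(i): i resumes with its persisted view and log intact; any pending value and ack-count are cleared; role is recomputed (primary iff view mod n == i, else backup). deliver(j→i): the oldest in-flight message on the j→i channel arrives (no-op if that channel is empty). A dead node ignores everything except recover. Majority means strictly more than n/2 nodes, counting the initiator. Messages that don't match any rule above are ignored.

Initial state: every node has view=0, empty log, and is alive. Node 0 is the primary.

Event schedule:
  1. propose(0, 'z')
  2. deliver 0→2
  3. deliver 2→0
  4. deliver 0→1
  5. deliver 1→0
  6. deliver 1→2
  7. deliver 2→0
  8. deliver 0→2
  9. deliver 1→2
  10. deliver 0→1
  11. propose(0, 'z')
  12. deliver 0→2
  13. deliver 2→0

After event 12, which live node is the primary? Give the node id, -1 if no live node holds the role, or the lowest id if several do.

after 1 — propose(0,'z'): ·
after 2 — deliver 0→2: n2:back/v0/[z]
after 3 — deliver 2→0: n0:prim/v0/[z]
after 4 — deliver 0→1: n1:back/v0/[z]
after 5 — deliver 1→0: ·
after 6 — deliver 1→2: ·
after 7 — deliver 2→0: ·
after 8 — deliver 0→2: ·
after 9 — deliver 1→2: ·
after 10 — deliver 0→1: ·
after 11 — propose(0,'z'): ·
after 12 — deliver 0→2: n2:back/v0/[z,z]

0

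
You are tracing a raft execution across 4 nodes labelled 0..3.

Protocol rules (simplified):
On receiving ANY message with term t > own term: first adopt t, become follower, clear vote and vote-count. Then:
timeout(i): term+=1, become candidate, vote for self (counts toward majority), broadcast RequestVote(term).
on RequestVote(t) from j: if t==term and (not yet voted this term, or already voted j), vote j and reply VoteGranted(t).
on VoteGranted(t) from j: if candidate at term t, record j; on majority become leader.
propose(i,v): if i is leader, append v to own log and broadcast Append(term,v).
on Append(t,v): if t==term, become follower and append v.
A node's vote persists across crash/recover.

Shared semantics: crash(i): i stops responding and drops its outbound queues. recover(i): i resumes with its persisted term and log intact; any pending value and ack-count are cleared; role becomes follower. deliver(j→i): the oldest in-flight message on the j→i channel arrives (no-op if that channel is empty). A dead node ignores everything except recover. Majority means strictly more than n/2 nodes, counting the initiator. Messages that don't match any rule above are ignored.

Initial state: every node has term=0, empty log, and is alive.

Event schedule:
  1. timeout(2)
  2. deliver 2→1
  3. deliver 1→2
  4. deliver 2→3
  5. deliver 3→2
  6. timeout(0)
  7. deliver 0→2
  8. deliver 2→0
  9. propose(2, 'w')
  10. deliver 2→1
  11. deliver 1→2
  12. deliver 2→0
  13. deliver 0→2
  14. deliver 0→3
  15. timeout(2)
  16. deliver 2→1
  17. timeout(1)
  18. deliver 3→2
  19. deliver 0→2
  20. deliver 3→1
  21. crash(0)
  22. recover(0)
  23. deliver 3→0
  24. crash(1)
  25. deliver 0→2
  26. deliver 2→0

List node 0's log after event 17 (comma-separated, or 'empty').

step 1 timeout(2): 2={cand,t=1,log=-}
step 2 deliver 2→1: 1={foll,t=1,log=-}
step 3 deliver 1→2: —
step 4 deliver 2→3: 3={foll,t=1,log=-}
step 5 deliver 3→2: 2={lead,t=1,log=-}
step 6 timeout(0): 0={cand,t=1,log=-}
step 7 deliver 0→2: —
step 8 deliver 2→0: —
step 9 propose(2,'w'): 2={lead,t=1,log=w}
step 10 deliver 2→1: 1={foll,t=1,log=w}
step 11 deliver 1→2: —
step 12 deliver 2→0: 0={foll,t=1,log=w}
step 13 deliver 0→2: —
step 14 deliver 0→3: —
step 15 timeout(2): 2={cand,t=2,log=w}
step 16 deliver 2→1: 1={foll,t=2,log=w}
step 17 timeout(1): 1={cand,t=3,log=w}

w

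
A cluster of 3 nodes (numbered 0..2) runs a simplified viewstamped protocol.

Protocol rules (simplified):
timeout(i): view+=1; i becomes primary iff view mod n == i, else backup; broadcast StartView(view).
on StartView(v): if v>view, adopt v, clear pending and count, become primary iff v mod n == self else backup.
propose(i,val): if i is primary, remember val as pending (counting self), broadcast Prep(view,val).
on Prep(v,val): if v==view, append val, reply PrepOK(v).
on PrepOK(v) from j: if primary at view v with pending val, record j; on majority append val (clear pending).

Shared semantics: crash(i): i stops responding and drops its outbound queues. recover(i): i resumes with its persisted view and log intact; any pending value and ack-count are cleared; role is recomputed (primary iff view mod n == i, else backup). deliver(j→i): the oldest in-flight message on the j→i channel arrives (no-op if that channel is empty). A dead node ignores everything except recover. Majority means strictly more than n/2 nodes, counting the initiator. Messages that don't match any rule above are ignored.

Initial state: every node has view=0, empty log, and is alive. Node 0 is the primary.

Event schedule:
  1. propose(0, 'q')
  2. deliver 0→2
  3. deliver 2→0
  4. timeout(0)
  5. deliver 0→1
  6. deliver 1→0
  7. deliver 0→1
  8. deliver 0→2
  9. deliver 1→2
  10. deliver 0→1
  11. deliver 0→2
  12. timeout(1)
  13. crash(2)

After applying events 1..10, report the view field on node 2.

e1 propose(0,'q'): ·
e2 deliver 0→2: 2[back,v=0,q]
e3 deliver 2→0: 0[prim,v=0,q]
e4 timeout(0): 0[back,v=1,q]
e5 deliver 0→1: 1[back,v=0,q]
e6 deliver 1→0: ·
e7 deliver 0→1: 1[prim,v=1,q]
e8 deliver 0→2: 2[back,v=1,q]
e9 deliver 1→2: ·
e10 deliver 0→1: ·

1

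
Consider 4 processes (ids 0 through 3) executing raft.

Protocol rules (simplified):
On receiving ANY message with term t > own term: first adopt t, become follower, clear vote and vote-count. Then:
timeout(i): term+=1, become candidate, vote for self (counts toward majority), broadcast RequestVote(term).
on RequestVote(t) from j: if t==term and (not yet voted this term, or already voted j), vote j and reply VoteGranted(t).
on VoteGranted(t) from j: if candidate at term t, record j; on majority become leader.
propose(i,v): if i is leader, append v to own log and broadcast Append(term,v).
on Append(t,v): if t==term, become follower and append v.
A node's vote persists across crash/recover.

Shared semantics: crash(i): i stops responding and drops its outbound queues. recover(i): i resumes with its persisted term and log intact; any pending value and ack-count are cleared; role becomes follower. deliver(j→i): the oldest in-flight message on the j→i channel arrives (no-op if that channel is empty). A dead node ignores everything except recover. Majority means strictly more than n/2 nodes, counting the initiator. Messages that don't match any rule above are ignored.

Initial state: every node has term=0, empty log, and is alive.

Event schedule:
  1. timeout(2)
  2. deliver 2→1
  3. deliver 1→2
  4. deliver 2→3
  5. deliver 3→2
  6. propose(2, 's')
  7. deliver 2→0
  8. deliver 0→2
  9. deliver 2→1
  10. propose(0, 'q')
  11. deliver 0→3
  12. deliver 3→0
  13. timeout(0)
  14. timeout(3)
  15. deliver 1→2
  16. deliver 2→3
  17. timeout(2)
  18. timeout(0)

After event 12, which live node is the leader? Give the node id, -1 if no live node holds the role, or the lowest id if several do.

2

e1 timeout(2): 2[cand,t=1,-]
e2 deliver 2→1: 1[foll,t=1,-]
e3 deliver 1→2: ·
e4 deliver 2→3: 3[foll,t=1,-]
e5 deliver 3→2: 2[lead,t=1,-]
e6 propose(2,'s'): 2[lead,t=1,s]
e7 deliver 2→0: 0[foll,t=1,-]
e8 deliver 0→2: ·
e9 deliver 2→1: 1[foll,t=1,s]
e10 propose(0,'q'): ·
e11 deliver 0→3: ·
e12 deliver 3→0: ·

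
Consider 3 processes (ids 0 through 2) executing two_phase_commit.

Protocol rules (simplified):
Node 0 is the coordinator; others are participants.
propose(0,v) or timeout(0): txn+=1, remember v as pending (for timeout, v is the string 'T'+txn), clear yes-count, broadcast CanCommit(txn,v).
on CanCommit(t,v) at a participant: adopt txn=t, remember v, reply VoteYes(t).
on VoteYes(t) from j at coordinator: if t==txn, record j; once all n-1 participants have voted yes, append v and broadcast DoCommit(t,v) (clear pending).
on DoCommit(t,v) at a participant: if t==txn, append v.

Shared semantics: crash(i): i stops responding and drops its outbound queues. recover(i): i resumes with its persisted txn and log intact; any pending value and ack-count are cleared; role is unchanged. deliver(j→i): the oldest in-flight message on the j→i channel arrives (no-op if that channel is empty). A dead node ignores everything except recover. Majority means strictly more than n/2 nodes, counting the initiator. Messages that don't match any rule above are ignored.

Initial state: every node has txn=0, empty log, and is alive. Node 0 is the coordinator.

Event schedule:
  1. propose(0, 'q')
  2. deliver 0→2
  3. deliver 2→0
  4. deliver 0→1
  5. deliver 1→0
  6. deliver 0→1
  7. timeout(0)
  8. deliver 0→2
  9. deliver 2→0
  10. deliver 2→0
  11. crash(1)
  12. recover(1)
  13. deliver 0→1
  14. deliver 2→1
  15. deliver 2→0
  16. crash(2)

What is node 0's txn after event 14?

2

e1 propose(0,'q'): 0[coor,t=1,-]
e2 deliver 0→2: 2[part,t=1,-]
e3 deliver 2→0: ·
e4 deliver 0→1: 1[part,t=1,-]
e5 deliver 1→0: 0[coor,t=1,q]
e6 deliver 0→1: 1[part,t=1,q]
e7 timeout(0): 0[coor,t=2,q]
e8 deliver 0→2: 2[part,t=1,q]
e9 deliver 2→0: ·
e10 deliver 2→0: ·
e11 crash(1): 1[✗part,t=1,q]
e12 recover(1): 1[part,t=1,q]
e13 deliver 0→1: 1[part,t=2,q]
e14 deliver 2→1: ·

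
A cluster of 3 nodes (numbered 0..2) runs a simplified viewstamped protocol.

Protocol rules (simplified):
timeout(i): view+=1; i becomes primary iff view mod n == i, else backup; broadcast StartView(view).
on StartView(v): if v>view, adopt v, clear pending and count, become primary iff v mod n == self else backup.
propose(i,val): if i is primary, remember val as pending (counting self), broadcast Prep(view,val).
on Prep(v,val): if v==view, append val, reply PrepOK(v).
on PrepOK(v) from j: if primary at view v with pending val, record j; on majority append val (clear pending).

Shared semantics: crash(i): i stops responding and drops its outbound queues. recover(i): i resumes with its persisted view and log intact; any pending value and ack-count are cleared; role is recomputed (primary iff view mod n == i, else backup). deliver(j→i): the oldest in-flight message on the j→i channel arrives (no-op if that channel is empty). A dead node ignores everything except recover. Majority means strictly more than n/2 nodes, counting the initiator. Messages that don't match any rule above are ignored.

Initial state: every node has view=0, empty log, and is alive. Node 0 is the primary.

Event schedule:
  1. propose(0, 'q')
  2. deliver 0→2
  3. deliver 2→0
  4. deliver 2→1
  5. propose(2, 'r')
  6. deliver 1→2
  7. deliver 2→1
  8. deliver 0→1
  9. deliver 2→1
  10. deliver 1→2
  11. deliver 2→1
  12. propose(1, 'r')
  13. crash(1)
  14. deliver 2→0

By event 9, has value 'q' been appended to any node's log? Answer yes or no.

step 1 propose(0,'q'): —
step 2 deliver 0→2: 2={back,v=0,log=q}
step 3 deliver 2→0: 0={prim,v=0,log=q}
step 4 deliver 2→1: —
step 5 propose(2,'r'): —
step 6 deliver 1→2: —
step 7 deliver 2→1: —
step 8 deliver 0→1: 1={back,v=0,log=q}
step 9 deliver 2→1: —

yes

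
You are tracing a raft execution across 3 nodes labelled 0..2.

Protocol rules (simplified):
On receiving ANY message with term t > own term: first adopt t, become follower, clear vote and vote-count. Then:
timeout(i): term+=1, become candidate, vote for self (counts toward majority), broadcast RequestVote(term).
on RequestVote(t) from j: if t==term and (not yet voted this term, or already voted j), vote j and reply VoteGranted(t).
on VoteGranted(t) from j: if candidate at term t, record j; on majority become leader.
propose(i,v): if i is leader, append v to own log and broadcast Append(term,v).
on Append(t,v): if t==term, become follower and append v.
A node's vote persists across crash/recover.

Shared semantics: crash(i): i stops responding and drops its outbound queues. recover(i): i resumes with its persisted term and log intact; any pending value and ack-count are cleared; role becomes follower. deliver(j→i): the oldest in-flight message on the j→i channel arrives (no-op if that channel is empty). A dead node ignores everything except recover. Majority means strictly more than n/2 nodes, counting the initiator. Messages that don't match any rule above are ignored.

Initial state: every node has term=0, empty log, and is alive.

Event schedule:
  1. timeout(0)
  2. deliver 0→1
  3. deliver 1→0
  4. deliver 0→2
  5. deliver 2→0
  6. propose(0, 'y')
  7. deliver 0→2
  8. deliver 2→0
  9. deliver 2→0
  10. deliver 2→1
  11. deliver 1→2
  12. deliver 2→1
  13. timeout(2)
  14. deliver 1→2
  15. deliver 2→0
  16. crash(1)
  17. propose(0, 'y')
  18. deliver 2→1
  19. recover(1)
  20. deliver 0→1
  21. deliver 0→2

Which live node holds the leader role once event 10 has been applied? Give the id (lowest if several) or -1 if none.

0

1. timeout(0):  <0:cand t1 ->
2. deliver 0→1:  <1:foll t1 ->
3. deliver 1→0:  <0:lead t1 ->
4. deliver 0→2:  <2:foll t1 ->
5. deliver 2→0:  nop
6. propose(0,'y'):  <0:lead t1 y>
7. deliver 0→2:  <2:foll t1 y>
8. deliver 2→0:  nop
9. deliver 2→0:  nop
10. deliver 2→1:  nop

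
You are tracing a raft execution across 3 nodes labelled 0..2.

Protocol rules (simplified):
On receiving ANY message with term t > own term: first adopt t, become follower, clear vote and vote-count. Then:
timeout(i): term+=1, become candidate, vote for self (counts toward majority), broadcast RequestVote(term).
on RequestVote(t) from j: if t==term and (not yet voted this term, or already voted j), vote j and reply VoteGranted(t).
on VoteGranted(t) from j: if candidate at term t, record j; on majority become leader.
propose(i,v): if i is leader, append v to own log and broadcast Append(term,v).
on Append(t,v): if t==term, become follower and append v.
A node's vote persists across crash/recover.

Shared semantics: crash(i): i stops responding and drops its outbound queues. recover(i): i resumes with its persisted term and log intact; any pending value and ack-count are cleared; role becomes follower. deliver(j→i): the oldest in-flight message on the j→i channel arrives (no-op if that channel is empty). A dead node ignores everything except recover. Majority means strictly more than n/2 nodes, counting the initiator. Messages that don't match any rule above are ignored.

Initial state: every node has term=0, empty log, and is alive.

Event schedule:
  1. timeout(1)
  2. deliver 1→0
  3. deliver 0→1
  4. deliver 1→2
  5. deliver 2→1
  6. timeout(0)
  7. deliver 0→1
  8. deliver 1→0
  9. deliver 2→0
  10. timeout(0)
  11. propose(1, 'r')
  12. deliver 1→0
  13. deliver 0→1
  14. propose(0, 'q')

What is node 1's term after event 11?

2

after 1 — timeout(1): n1:cand/t1/[-]
after 2 — deliver 1→0: n0:foll/t1/[-]
after 3 — deliver 0→1: n1:lead/t1/[-]
after 4 — deliver 1→2: n2:foll/t1/[-]
after 5 — deliver 2→1: ·
after 6 — timeout(0): n0:cand/t2/[-]
after 7 — deliver 0→1: n1:foll/t2/[-]
after 8 — deliver 1→0: n0:lead/t2/[-]
after 9 — deliver 2→0: ·
after 10 — timeout(0): n0:cand/t3/[-]
after 11 — propose(1,'r'): ·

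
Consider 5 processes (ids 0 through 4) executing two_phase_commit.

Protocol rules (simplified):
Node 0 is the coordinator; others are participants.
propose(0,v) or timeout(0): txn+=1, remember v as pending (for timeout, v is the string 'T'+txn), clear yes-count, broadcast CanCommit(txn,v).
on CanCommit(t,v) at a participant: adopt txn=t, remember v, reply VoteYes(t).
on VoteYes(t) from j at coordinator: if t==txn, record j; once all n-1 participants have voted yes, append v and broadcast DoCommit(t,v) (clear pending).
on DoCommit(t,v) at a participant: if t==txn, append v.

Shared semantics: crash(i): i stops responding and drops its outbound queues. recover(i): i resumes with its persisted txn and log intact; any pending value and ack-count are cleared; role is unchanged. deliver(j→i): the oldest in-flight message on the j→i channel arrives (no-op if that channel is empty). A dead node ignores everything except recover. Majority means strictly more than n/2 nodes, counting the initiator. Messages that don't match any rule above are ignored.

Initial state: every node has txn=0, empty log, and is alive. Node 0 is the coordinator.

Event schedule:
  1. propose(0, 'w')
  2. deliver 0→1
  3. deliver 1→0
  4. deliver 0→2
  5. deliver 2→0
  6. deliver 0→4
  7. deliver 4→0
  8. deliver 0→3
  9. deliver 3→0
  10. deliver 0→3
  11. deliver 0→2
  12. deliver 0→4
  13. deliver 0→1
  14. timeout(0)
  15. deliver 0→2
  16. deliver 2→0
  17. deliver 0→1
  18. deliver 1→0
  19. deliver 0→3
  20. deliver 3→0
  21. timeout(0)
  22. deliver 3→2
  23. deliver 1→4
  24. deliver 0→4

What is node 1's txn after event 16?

1. propose(0,'w'):  <0:coor t1 ->
2. deliver 0→1:  <1:part t1 ->
3. deliver 1→0:  nop
4. deliver 0→2:  <2:part t1 ->
5. deliver 2→0:  nop
6. deliver 0→4:  <4:part t1 ->
7. deliver 4→0:  nop
8. deliver 0→3:  <3:part t1 ->
9. deliver 3→0:  <0:coor t1 w>
10. deliver 0→3:  <3:part t1 w>
11. deliver 0→2:  <2:part t1 w>
12. deliver 0→4:  <4:part t1 w>
13. deliver 0→1:  <1:part t1 w>
14. timeout(0):  <0:coor t2 w>
15. deliver 0→2:  <2:part t2 w>
16. deliver 2→0:  nop

1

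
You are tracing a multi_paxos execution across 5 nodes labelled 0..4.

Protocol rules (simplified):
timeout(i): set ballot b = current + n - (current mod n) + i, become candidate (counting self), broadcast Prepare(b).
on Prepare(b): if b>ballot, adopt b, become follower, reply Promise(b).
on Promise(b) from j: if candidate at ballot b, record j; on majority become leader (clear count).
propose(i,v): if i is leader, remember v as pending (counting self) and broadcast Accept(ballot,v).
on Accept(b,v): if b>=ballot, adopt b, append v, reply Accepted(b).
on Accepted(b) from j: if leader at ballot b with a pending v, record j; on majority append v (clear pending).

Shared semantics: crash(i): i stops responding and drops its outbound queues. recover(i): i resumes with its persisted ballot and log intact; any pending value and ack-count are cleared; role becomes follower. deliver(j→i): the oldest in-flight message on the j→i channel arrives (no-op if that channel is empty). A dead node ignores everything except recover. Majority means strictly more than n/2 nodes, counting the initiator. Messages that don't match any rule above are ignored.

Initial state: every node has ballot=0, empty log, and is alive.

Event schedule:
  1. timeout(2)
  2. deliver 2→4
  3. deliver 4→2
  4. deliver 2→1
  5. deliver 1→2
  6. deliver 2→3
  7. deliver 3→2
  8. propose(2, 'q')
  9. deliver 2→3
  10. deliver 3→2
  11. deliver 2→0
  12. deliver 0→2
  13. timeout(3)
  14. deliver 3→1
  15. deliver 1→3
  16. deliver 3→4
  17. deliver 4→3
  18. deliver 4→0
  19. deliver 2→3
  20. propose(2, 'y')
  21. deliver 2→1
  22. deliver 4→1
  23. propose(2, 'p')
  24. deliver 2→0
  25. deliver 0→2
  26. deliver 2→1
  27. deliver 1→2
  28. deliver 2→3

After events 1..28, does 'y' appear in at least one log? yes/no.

1. timeout(2):  <2:cand b7 ->
2. deliver 2→4:  <4:foll b7 ->
3. deliver 4→2:  nop
4. deliver 2→1:  <1:foll b7 ->
5. deliver 1→2:  <2:lead b7 ->
6. deliver 2→3:  <3:foll b7 ->
7. deliver 3→2:  nop
8. propose(2,'q'):  nop
9. deliver 2→3:  <3:foll b7 q>
10. deliver 3→2:  nop
11. deliver 2→0:  <0:foll b7 ->
12. deliver 0→2:  nop
13. timeout(3):  <3:cand b13 q>
14. deliver 3→1:  <1:foll b13 ->
15. deliver 1→3:  nop
16. deliver 3→4:  <4:foll b13 ->
17. deliver 4→3:  <3:lead b13 q>
18. deliver 4→0:  nop
19. deliver 2→3:  nop
20. propose(2,'y'):  nop
21. deliver 2→1:  nop
22. deliver 4→1:  nop
23. propose(2,'p'):  nop
24. deliver 2→0:  <0:foll b7 q>
25. deliver 0→2:  nop
26. deliver 2→1:  nop
27. deliver 1→2:  nop
28. deliver 2→3:  nop

no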